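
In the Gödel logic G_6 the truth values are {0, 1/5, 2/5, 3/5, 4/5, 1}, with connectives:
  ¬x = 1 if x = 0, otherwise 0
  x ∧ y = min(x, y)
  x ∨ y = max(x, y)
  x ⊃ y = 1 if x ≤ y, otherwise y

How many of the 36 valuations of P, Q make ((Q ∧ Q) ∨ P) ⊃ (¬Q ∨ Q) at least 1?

26

value 1: 26 assignments (counts)
value 4/5: 1 assignment
value 3/5: 2 assignments
value 2/5: 3 assignments
value 1/5: 4 assignments
So 26 of the 36 assignments meet the threshold.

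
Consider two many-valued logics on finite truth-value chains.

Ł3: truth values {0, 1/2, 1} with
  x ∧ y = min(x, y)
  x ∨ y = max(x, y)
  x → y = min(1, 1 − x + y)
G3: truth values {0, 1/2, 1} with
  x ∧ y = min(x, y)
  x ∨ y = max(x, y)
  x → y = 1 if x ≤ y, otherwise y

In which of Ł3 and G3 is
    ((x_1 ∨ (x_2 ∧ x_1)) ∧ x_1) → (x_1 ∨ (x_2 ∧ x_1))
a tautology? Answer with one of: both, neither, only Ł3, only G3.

both

In Ł3: every assignment gives 1 — tautology.
In G3: every assignment gives 1 — tautology.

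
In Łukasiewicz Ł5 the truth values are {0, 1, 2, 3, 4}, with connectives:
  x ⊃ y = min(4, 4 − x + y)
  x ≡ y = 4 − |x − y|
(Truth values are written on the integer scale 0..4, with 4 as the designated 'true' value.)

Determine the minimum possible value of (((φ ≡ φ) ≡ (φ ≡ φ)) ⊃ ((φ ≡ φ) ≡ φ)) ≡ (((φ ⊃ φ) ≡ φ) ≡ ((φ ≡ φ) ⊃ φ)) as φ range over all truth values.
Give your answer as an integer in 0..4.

Take φ = 0:
φ ≡ φ = 0 ≡ 0 = 4
φ ≡ φ = 0 ≡ 0 = 4
(φ ≡ φ) ≡ (φ ≡ φ) = 4 ≡ 4 = 4
φ ≡ φ = 0 ≡ 0 = 4
(φ ≡ φ) ≡ φ = 4 ≡ 0 = 0
((φ ≡ φ) ≡ (φ ≡ φ)) ⊃ ((φ ≡ φ) ≡ φ) = 4 ⊃ 0 = 0
φ ⊃ φ = 0 ⊃ 0 = 4
(φ ⊃ φ) ≡ φ = 4 ≡ 0 = 0
φ ≡ φ = 0 ≡ 0 = 4
(φ ≡ φ) ⊃ φ = 4 ⊃ 0 = 0
((φ ⊃ φ) ≡ φ) ≡ ((φ ≡ φ) ⊃ φ) = 0 ≡ 0 = 4
(((φ ≡ φ) ≡ (φ ≡ φ)) ⊃ ((φ ≡ φ) ≡ φ)) ≡ (((φ ⊃ φ) ≡ φ) ≡ ((φ ≡ φ) ⊃ φ)) = 0 ≡ 4 = 0
No assignment yields a value below 0, so this is the minimum.

0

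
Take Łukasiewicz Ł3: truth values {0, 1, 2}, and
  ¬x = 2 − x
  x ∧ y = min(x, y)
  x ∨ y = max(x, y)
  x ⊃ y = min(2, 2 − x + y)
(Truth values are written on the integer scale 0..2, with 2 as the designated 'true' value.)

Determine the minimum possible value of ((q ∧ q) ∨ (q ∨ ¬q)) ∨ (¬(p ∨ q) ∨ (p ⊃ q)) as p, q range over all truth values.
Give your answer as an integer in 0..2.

1

Take p = 2, q = 1:
q ∧ q = 1 ∧ 1 = 1
¬q = ¬1 = 1
q ∨ ¬q = 1 ∨ 1 = 1
(q ∧ q) ∨ (q ∨ ¬q) = 1 ∨ 1 = 1
p ∨ q = 2 ∨ 1 = 2
¬(p ∨ q) = ¬2 = 0
p ⊃ q = 2 ⊃ 1 = 1
¬(p ∨ q) ∨ (p ⊃ q) = 0 ∨ 1 = 1
((q ∧ q) ∨ (q ∨ ¬q)) ∨ (¬(p ∨ q) ∨ (p ⊃ q)) = 1 ∨ 1 = 1
No assignment yields a value below 1, so this is the minimum.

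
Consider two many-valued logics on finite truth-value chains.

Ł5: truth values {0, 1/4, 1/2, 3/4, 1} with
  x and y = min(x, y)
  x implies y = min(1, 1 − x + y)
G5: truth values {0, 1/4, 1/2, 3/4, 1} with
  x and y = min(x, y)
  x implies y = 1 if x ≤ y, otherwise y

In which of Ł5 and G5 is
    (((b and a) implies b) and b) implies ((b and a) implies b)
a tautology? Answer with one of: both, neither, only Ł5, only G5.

In Ł5: every assignment gives 1 — tautology.
In G5: every assignment gives 1 — tautology.

both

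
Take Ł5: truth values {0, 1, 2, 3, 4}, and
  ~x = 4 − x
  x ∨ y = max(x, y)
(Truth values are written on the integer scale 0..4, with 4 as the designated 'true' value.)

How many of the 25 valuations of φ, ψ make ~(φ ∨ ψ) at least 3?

4

value 4: 1 assignment (counts)
value 3: 3 assignments (counts)
value 2: 5 assignments
value 1: 7 assignments
value 0: 9 assignments
So 4 of the 25 assignments meet the threshold.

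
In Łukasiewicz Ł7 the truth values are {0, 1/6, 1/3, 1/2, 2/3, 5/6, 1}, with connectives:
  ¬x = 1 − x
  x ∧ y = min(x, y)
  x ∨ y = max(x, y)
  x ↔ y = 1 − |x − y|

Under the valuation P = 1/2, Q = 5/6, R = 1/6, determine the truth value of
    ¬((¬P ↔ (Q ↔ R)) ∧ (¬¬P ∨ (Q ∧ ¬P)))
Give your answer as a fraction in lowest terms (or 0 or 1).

¬P = ¬1/2 = 1/2
Q ↔ R = 5/6 ↔ 1/6 = 1/3
¬P ↔ (Q ↔ R) = 1/2 ↔ 1/3 = 5/6
¬P = ¬1/2 = 1/2
¬¬P = ¬1/2 = 1/2
¬P = ¬1/2 = 1/2
Q ∧ ¬P = 5/6 ∧ 1/2 = 1/2
¬¬P ∨ (Q ∧ ¬P) = 1/2 ∨ 1/2 = 1/2
(¬P ↔ (Q ↔ R)) ∧ (¬¬P ∨ (Q ∧ ¬P)) = 5/6 ∧ 1/2 = 1/2
¬((¬P ↔ (Q ↔ R)) ∧ (¬¬P ∨ (Q ∧ ¬P))) = ¬1/2 = 1/2

1/2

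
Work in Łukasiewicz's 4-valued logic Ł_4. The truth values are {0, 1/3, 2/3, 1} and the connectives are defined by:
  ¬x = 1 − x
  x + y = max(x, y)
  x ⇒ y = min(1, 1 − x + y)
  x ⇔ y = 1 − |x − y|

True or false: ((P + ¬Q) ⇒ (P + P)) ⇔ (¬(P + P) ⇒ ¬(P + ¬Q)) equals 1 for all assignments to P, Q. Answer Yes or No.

P = 0, Q = 0 ↦ 1
P = 0, Q = 1/3 ↦ 1
P = 0, Q = 2/3 ↦ 1
P = 0, Q = 1 ↦ 1
P = 1/3, Q = 0 ↦ 1
P = 1/3, Q = 1/3 ↦ 1
P = 1/3, Q = 2/3 ↦ 1
P = 1/3, Q = 1 ↦ 1
P = 2/3, Q = 0 ↦ 1
P = 2/3, Q = 1/3 ↦ 1
P = 2/3, Q = 2/3 ↦ 1
P = 2/3, Q = 1 ↦ 1
P = 1, Q = 0 ↦ 1
P = 1, Q = 1/3 ↦ 1
P = 1, Q = 2/3 ↦ 1
P = 1, Q = 1 ↦ 1
Every assignment gives a value ≥ 1.

Yes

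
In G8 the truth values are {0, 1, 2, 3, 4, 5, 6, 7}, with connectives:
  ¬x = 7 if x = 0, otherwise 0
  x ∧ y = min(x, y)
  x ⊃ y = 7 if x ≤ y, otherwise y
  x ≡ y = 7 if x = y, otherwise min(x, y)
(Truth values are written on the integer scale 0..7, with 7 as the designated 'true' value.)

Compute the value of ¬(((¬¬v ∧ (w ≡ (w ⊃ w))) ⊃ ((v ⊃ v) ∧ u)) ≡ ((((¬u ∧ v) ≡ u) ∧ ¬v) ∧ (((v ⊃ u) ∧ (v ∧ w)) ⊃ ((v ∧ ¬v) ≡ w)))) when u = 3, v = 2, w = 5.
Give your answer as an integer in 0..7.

7

¬v = ¬2 = 0
¬¬v = ¬0 = 7
w ⊃ w = 5 ⊃ 5 = 7
w ≡ (w ⊃ w) = 5 ≡ 7 = 5
¬¬v ∧ (w ≡ (w ⊃ w)) = 7 ∧ 5 = 5
v ⊃ v = 2 ⊃ 2 = 7
(v ⊃ v) ∧ u = 7 ∧ 3 = 3
(¬¬v ∧ (w ≡ (w ⊃ w))) ⊃ ((v ⊃ v) ∧ u) = 5 ⊃ 3 = 3
¬u = ¬3 = 0
¬u ∧ v = 0 ∧ 2 = 0
(¬u ∧ v) ≡ u = 0 ≡ 3 = 0
¬v = ¬2 = 0
((¬u ∧ v) ≡ u) ∧ ¬v = 0 ∧ 0 = 0
v ⊃ u = 2 ⊃ 3 = 7
v ∧ w = 2 ∧ 5 = 2
(v ⊃ u) ∧ (v ∧ w) = 7 ∧ 2 = 2
¬v = ¬2 = 0
v ∧ ¬v = 2 ∧ 0 = 0
(v ∧ ¬v) ≡ w = 0 ≡ 5 = 0
((v ⊃ u) ∧ (v ∧ w)) ⊃ ((v ∧ ¬v) ≡ w) = 2 ⊃ 0 = 0
(((¬u ∧ v) ≡ u) ∧ ¬v) ∧ (((v ⊃ u) ∧ (v ∧ w)) ⊃ ((v ∧ ¬v) ≡ w)) = 0 ∧ 0 = 0
((¬¬v ∧ (w ≡ (w ⊃ w))) ⊃ ((v ⊃ v) ∧ u)) ≡ ((((¬u ∧ v) ≡ u) ∧ ¬v) ∧ (((v ⊃ u) ∧ (v ∧ w)) ⊃ ((v ∧ ¬v) ≡ w))) = 3 ≡ 0 = 0
¬(((¬¬v ∧ (w ≡ (w ⊃ w))) ⊃ ((v ⊃ v) ∧ u)) ≡ ((((¬u ∧ v) ≡ u) ∧ ¬v) ∧ (((v ⊃ u) ∧ (v ∧ w)) ⊃ ((v ∧ ¬v) ≡ w)))) = ¬0 = 7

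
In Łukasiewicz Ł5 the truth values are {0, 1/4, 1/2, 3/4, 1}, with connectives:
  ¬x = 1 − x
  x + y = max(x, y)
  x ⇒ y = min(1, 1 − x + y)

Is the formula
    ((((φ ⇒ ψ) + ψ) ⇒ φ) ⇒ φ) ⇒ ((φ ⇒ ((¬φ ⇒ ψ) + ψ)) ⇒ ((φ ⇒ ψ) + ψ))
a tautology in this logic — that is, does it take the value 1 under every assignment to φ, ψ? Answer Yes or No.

No

Counterexample: take φ = 3/4, ψ = 0.
φ ⇒ ψ = 3/4 ⇒ 0 = 1/4
(φ ⇒ ψ) + ψ = 1/4 + 0 = 1/4
((φ ⇒ ψ) + ψ) ⇒ φ = 1/4 ⇒ 3/4 = 1
(((φ ⇒ ψ) + ψ) ⇒ φ) ⇒ φ = 1 ⇒ 3/4 = 3/4
¬φ = ¬3/4 = 1/4
¬φ ⇒ ψ = 1/4 ⇒ 0 = 3/4
(¬φ ⇒ ψ) + ψ = 3/4 + 0 = 3/4
φ ⇒ ((¬φ ⇒ ψ) + ψ) = 3/4 ⇒ 3/4 = 1
φ ⇒ ψ = 3/4 ⇒ 0 = 1/4
(φ ⇒ ψ) + ψ = 1/4 + 0 = 1/4
(φ ⇒ ((¬φ ⇒ ψ) + ψ)) ⇒ ((φ ⇒ ψ) + ψ) = 1 ⇒ 1/4 = 1/4
((((φ ⇒ ψ) + ψ) ⇒ φ) ⇒ φ) ⇒ ((φ ⇒ ((¬φ ⇒ ψ) + ψ)) ⇒ ((φ ⇒ ψ) + ψ)) = 3/4 ⇒ 1/4 = 1/2
This gives 1/2 ≠ 1.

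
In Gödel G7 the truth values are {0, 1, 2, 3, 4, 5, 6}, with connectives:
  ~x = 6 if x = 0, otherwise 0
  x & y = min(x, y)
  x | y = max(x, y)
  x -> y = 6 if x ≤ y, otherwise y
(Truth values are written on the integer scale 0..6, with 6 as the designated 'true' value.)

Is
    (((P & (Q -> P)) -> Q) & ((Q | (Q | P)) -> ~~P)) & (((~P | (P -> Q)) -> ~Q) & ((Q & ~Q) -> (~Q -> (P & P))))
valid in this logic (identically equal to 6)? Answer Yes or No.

Counterexample: take P = 0, Q = 1.
Q -> P = 1 -> 0 = 0
P & (Q -> P) = 0 & 0 = 0
(P & (Q -> P)) -> Q = 0 -> 1 = 6
Q | P = 1 | 0 = 1
Q | (Q | P) = 1 | 1 = 1
~P = ~0 = 6
~~P = ~6 = 0
(Q | (Q | P)) -> ~~P = 1 -> 0 = 0
((P & (Q -> P)) -> Q) & ((Q | (Q | P)) -> ~~P) = 6 & 0 = 0
~P = ~0 = 6
P -> Q = 0 -> 1 = 6
~P | (P -> Q) = 6 | 6 = 6
~Q = ~1 = 0
(~P | (P -> Q)) -> ~Q = 6 -> 0 = 0
~Q = ~1 = 0
Q & ~Q = 1 & 0 = 0
~Q = ~1 = 0
P & P = 0 & 0 = 0
~Q -> (P & P) = 0 -> 0 = 6
(Q & ~Q) -> (~Q -> (P & P)) = 0 -> 6 = 6
((~P | (P -> Q)) -> ~Q) & ((Q & ~Q) -> (~Q -> (P & P))) = 0 & 6 = 0
(((P & (Q -> P)) -> Q) & ((Q | (Q | P)) -> ~~P)) & (((~P | (P -> Q)) -> ~Q) & ((Q & ~Q) -> (~Q -> (P & P)))) = 0 & 0 = 0
This gives 0 ≠ 6.

No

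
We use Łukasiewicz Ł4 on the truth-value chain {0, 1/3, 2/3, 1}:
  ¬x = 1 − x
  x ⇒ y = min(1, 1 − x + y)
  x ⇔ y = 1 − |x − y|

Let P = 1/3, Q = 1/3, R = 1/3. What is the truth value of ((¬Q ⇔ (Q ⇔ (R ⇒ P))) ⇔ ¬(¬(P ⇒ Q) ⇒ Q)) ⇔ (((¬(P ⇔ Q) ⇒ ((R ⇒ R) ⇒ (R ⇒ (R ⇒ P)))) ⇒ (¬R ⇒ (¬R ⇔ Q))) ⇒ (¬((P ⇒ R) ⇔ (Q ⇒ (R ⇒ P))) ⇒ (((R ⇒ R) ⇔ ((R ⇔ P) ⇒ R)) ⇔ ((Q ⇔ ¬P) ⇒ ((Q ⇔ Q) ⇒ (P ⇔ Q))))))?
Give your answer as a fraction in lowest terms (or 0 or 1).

¬Q = ¬1/3 = 2/3
R ⇒ P = 1/3 ⇒ 1/3 = 1
Q ⇔ (R ⇒ P) = 1/3 ⇔ 1 = 1/3
¬Q ⇔ (Q ⇔ (R ⇒ P)) = 2/3 ⇔ 1/3 = 2/3
P ⇒ Q = 1/3 ⇒ 1/3 = 1
¬(P ⇒ Q) = ¬1 = 0
¬(P ⇒ Q) ⇒ Q = 0 ⇒ 1/3 = 1
¬(¬(P ⇒ Q) ⇒ Q) = ¬1 = 0
(¬Q ⇔ (Q ⇔ (R ⇒ P))) ⇔ ¬(¬(P ⇒ Q) ⇒ Q) = 2/3 ⇔ 0 = 1/3
P ⇔ Q = 1/3 ⇔ 1/3 = 1
¬(P ⇔ Q) = ¬1 = 0
R ⇒ R = 1/3 ⇒ 1/3 = 1
R ⇒ P = 1/3 ⇒ 1/3 = 1
R ⇒ (R ⇒ P) = 1/3 ⇒ 1 = 1
(R ⇒ R) ⇒ (R ⇒ (R ⇒ P)) = 1 ⇒ 1 = 1
¬(P ⇔ Q) ⇒ ((R ⇒ R) ⇒ (R ⇒ (R ⇒ P))) = 0 ⇒ 1 = 1
¬R = ¬1/3 = 2/3
¬R = ¬1/3 = 2/3
¬R ⇔ Q = 2/3 ⇔ 1/3 = 2/3
¬R ⇒ (¬R ⇔ Q) = 2/3 ⇒ 2/3 = 1
(¬(P ⇔ Q) ⇒ ((R ⇒ R) ⇒ (R ⇒ (R ⇒ P)))) ⇒ (¬R ⇒ (¬R ⇔ Q)) = 1 ⇒ 1 = 1
P ⇒ R = 1/3 ⇒ 1/3 = 1
R ⇒ P = 1/3 ⇒ 1/3 = 1
Q ⇒ (R ⇒ P) = 1/3 ⇒ 1 = 1
(P ⇒ R) ⇔ (Q ⇒ (R ⇒ P)) = 1 ⇔ 1 = 1
¬((P ⇒ R) ⇔ (Q ⇒ (R ⇒ P))) = ¬1 = 0
R ⇒ R = 1/3 ⇒ 1/3 = 1
R ⇔ P = 1/3 ⇔ 1/3 = 1
(R ⇔ P) ⇒ R = 1 ⇒ 1/3 = 1/3
(R ⇒ R) ⇔ ((R ⇔ P) ⇒ R) = 1 ⇔ 1/3 = 1/3
¬P = ¬1/3 = 2/3
Q ⇔ ¬P = 1/3 ⇔ 2/3 = 2/3
Q ⇔ Q = 1/3 ⇔ 1/3 = 1
P ⇔ Q = 1/3 ⇔ 1/3 = 1
(Q ⇔ Q) ⇒ (P ⇔ Q) = 1 ⇒ 1 = 1
(Q ⇔ ¬P) ⇒ ((Q ⇔ Q) ⇒ (P ⇔ Q)) = 2/3 ⇒ 1 = 1
((R ⇒ R) ⇔ ((R ⇔ P) ⇒ R)) ⇔ ((Q ⇔ ¬P) ⇒ ((Q ⇔ Q) ⇒ (P ⇔ Q))) = 1/3 ⇔ 1 = 1/3
¬((P ⇒ R) ⇔ (Q ⇒ (R ⇒ P))) ⇒ (((R ⇒ R) ⇔ ((R ⇔ P) ⇒ R)) ⇔ ((Q ⇔ ¬P) ⇒ ((Q ⇔ Q) ⇒ (P ⇔ Q)))) = 0 ⇒ 1/3 = 1
((¬(P ⇔ Q) ⇒ ((R ⇒ R) ⇒ (R ⇒ (R ⇒ P)))) ⇒ (¬R ⇒ (¬R ⇔ Q))) ⇒ (¬((P ⇒ R) ⇔ (Q ⇒ (R ⇒ P))) ⇒ (((R ⇒ R) ⇔ ((R ⇔ P) ⇒ R)) ⇔ ((Q ⇔ ¬P) ⇒ ((Q ⇔ Q) ⇒ (P ⇔ Q))))) = 1 ⇒ 1 = 1
((¬Q ⇔ (Q ⇔ (R ⇒ P))) ⇔ ¬(¬(P ⇒ Q) ⇒ Q)) ⇔ (((¬(P ⇔ Q) ⇒ ((R ⇒ R) ⇒ (R ⇒ (R ⇒ P)))) ⇒ (¬R ⇒ (¬R ⇔ Q))) ⇒ (¬((P ⇒ R) ⇔ (Q ⇒ (R ⇒ P))) ⇒ (((R ⇒ R) ⇔ ((R ⇔ P) ⇒ R)) ⇔ ((Q ⇔ ¬P) ⇒ ((Q ⇔ Q) ⇒ (P ⇔ Q)))))) = 1/3 ⇔ 1 = 1/3

1/3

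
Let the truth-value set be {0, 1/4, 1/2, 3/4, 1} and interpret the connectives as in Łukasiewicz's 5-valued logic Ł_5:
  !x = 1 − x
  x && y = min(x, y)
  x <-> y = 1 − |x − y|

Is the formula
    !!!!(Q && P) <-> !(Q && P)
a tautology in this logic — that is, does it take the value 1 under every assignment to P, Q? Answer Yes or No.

No

Counterexample: take P = 0, Q = 0.
Q && P = 0 && 0 = 0
!(Q && P) = !0 = 1
!!(Q && P) = !1 = 0
!!!(Q && P) = !0 = 1
!!!!(Q && P) = !1 = 0
Q && P = 0 && 0 = 0
!(Q && P) = !0 = 1
!!!!(Q && P) <-> !(Q && P) = 0 <-> 1 = 0
This gives 0 ≠ 1.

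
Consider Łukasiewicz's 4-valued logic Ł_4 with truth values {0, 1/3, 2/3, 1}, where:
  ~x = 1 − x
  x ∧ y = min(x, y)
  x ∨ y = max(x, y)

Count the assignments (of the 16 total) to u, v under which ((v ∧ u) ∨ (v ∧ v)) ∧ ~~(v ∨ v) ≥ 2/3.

8

u = 0, v = 0 ↦ 0  <
u = 0, v = 1/3 ↦ 1/3  <
u = 0, v = 2/3 ↦ 2/3  ≥
u = 0, v = 1 ↦ 1  ≥
u = 1/3, v = 0 ↦ 0  <
u = 1/3, v = 1/3 ↦ 1/3  <
u = 1/3, v = 2/3 ↦ 2/3  ≥
u = 1/3, v = 1 ↦ 1  ≥
u = 2/3, v = 0 ↦ 0  <
u = 2/3, v = 1/3 ↦ 1/3  <
u = 2/3, v = 2/3 ↦ 2/3  ≥
u = 2/3, v = 1 ↦ 1  ≥
u = 1, v = 0 ↦ 0  <
u = 1, v = 1/3 ↦ 1/3  <
u = 1, v = 2/3 ↦ 2/3  ≥
u = 1, v = 1 ↦ 1  ≥
So 8 of the 16 assignments meet the threshold.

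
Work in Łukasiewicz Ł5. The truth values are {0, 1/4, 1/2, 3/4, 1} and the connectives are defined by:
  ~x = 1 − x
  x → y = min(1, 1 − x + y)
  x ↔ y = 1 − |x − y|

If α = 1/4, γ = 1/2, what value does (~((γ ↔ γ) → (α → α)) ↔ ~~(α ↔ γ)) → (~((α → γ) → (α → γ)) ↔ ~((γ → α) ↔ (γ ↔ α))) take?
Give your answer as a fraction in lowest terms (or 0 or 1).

γ ↔ γ = 1/2 ↔ 1/2 = 1
α → α = 1/4 → 1/4 = 1
(γ ↔ γ) → (α → α) = 1 → 1 = 1
~((γ ↔ γ) → (α → α)) = ~1 = 0
α ↔ γ = 1/4 ↔ 1/2 = 3/4
~(α ↔ γ) = ~3/4 = 1/4
~~(α ↔ γ) = ~1/4 = 3/4
~((γ ↔ γ) → (α → α)) ↔ ~~(α ↔ γ) = 0 ↔ 3/4 = 1/4
α → γ = 1/4 → 1/2 = 1
α → γ = 1/4 → 1/2 = 1
(α → γ) → (α → γ) = 1 → 1 = 1
~((α → γ) → (α → γ)) = ~1 = 0
γ → α = 1/2 → 1/4 = 3/4
γ ↔ α = 1/2 ↔ 1/4 = 3/4
(γ → α) ↔ (γ ↔ α) = 3/4 ↔ 3/4 = 1
~((γ → α) ↔ (γ ↔ α)) = ~1 = 0
~((α → γ) → (α → γ)) ↔ ~((γ → α) ↔ (γ ↔ α)) = 0 ↔ 0 = 1
(~((γ ↔ γ) → (α → α)) ↔ ~~(α ↔ γ)) → (~((α → γ) → (α → γ)) ↔ ~((γ → α) ↔ (γ ↔ α))) = 1/4 → 1 = 1

1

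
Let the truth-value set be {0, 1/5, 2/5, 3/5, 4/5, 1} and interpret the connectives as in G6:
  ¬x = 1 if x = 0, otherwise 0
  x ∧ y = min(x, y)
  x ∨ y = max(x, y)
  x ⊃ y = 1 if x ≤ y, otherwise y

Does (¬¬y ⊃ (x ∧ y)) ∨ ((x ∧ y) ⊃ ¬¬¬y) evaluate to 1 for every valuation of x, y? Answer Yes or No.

Counterexample: take x = 1/5, y = 1/5.
¬y = ¬1/5 = 0
¬¬y = ¬0 = 1
x ∧ y = 1/5 ∧ 1/5 = 1/5
¬¬y ⊃ (x ∧ y) = 1 ⊃ 1/5 = 1/5
x ∧ y = 1/5 ∧ 1/5 = 1/5
¬y = ¬1/5 = 0
¬¬y = ¬0 = 1
¬¬¬y = ¬1 = 0
(x ∧ y) ⊃ ¬¬¬y = 1/5 ⊃ 0 = 0
(¬¬y ⊃ (x ∧ y)) ∨ ((x ∧ y) ⊃ ¬¬¬y) = 1/5 ∨ 0 = 1/5
This gives 1/5 ≠ 1.

No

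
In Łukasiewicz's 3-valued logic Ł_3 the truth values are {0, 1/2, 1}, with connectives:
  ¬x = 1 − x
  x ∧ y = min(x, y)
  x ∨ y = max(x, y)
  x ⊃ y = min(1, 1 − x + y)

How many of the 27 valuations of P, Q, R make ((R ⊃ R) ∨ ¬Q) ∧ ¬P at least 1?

value 1: 9 assignments (counts)
value 1/2: 9 assignments
value 0: 9 assignments
So 9 of the 27 assignments meet the threshold.

9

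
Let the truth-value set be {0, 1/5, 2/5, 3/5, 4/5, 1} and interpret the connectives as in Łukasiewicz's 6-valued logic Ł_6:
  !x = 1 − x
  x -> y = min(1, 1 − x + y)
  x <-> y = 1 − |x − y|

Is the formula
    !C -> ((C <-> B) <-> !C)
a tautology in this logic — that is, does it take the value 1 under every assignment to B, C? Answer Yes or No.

Counterexample: take B = 1/5, C = 0.
!C = !0 = 1
C <-> B = 0 <-> 1/5 = 4/5
!C = !0 = 1
(C <-> B) <-> !C = 4/5 <-> 1 = 4/5
!C -> ((C <-> B) <-> !C) = 1 -> 4/5 = 4/5
This gives 4/5 ≠ 1.

No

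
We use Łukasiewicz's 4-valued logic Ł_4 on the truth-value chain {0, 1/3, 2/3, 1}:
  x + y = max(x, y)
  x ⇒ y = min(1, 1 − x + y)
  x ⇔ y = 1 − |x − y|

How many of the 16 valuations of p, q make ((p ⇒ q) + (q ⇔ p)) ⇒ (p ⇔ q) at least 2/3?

p = 0, q = 0 ↦ 1  ≥
p = 0, q = 1/3 ↦ 2/3  ≥
p = 0, q = 2/3 ↦ 1/3  <
p = 0, q = 1 ↦ 0  <
p = 1/3, q = 0 ↦ 1  ≥
p = 1/3, q = 1/3 ↦ 1  ≥
p = 1/3, q = 2/3 ↦ 2/3  ≥
p = 1/3, q = 1 ↦ 1/3  <
p = 2/3, q = 0 ↦ 1  ≥
p = 2/3, q = 1/3 ↦ 1  ≥
p = 2/3, q = 2/3 ↦ 1  ≥
p = 2/3, q = 1 ↦ 2/3  ≥
p = 1, q = 0 ↦ 1  ≥
p = 1, q = 1/3 ↦ 1  ≥
p = 1, q = 2/3 ↦ 1  ≥
p = 1, q = 1 ↦ 1  ≥
So 13 of the 16 assignments meet the threshold.

13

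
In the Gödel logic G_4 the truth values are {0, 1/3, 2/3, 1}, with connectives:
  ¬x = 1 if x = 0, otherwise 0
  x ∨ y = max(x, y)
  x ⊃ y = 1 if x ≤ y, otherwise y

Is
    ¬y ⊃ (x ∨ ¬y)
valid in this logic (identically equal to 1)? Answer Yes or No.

Yes

x = 0, y = 0 ↦ 1
x = 0, y = 1/3 ↦ 1
x = 0, y = 2/3 ↦ 1
x = 0, y = 1 ↦ 1
x = 1/3, y = 0 ↦ 1
x = 1/3, y = 1/3 ↦ 1
x = 1/3, y = 2/3 ↦ 1
x = 1/3, y = 1 ↦ 1
x = 2/3, y = 0 ↦ 1
x = 2/3, y = 1/3 ↦ 1
x = 2/3, y = 2/3 ↦ 1
x = 2/3, y = 1 ↦ 1
x = 1, y = 0 ↦ 1
x = 1, y = 1/3 ↦ 1
x = 1, y = 2/3 ↦ 1
x = 1, y = 1 ↦ 1
Every assignment gives a value ≥ 1.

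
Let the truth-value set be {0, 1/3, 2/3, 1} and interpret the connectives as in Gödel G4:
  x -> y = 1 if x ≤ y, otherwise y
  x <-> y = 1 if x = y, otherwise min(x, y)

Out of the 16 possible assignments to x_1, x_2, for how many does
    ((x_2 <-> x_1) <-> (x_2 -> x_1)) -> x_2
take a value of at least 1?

x_1 = 0, x_2 = 0 ↦ 0  <
x_1 = 0, x_2 = 1/3 ↦ 1/3  <
x_1 = 0, x_2 = 2/3 ↦ 2/3  <
x_1 = 0, x_2 = 1 ↦ 1  ≥
x_1 = 1/3, x_2 = 0 ↦ 1  ≥
x_1 = 1/3, x_2 = 1/3 ↦ 1/3  <
x_1 = 1/3, x_2 = 2/3 ↦ 2/3  <
x_1 = 1/3, x_2 = 1 ↦ 1  ≥
x_1 = 2/3, x_2 = 0 ↦ 1  ≥
x_1 = 2/3, x_2 = 1/3 ↦ 1  ≥
x_1 = 2/3, x_2 = 2/3 ↦ 2/3  <
x_1 = 2/3, x_2 = 1 ↦ 1  ≥
x_1 = 1, x_2 = 0 ↦ 1  ≥
x_1 = 1, x_2 = 1/3 ↦ 1  ≥
x_1 = 1, x_2 = 2/3 ↦ 1  ≥
x_1 = 1, x_2 = 1 ↦ 1  ≥
So 10 of the 16 assignments meet the threshold.

10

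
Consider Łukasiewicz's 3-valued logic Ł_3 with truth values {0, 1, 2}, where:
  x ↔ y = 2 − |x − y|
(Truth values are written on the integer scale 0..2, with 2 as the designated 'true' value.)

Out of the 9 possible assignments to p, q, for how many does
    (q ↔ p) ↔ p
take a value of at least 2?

4

p = 0, q = 0 ↦ 0  <
p = 0, q = 1 ↦ 1  <
p = 0, q = 2 ↦ 2  ≥
p = 1, q = 0 ↦ 2  ≥
p = 1, q = 1 ↦ 1  <
p = 1, q = 2 ↦ 2  ≥
p = 2, q = 0 ↦ 0  <
p = 2, q = 1 ↦ 1  <
p = 2, q = 2 ↦ 2  ≥
So 4 of the 9 assignments meet the threshold.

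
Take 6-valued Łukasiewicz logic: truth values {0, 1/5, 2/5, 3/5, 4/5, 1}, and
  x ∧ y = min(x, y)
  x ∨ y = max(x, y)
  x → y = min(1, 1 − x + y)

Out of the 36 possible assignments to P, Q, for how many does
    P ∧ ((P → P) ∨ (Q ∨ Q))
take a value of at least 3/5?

18

value 1: 6 assignments (counts)
value 4/5: 6 assignments (counts)
value 3/5: 6 assignments (counts)
value 2/5: 6 assignments
value 1/5: 6 assignments
value 0: 6 assignments
So 18 of the 36 assignments meet the threshold.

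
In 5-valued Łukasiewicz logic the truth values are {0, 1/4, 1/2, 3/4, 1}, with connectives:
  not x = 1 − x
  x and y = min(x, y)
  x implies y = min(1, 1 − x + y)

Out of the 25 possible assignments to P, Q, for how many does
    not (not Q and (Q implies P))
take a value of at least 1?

value 1: 5 assignments (counts)
value 3/4: 5 assignments
value 1/2: 5 assignments
value 1/4: 5 assignments
value 0: 5 assignments
So 5 of the 25 assignments meet the threshold.

5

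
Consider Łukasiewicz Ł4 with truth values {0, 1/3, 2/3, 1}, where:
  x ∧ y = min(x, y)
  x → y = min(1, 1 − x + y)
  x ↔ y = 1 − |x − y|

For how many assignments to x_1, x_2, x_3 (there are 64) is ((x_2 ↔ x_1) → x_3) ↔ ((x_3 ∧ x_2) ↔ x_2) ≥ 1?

value 1: 37 assignments (counts)
value 2/3: 18 assignments
value 1/3: 7 assignments
value 0: 2 assignments
So 37 of the 64 assignments meet the threshold.

37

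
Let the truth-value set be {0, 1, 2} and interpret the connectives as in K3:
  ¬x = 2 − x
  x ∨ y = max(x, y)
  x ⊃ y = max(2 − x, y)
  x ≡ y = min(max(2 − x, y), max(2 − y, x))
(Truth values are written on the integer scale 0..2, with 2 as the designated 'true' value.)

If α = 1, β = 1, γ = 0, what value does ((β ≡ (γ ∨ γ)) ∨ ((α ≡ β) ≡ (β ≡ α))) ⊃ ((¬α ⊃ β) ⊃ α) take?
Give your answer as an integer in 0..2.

γ ∨ γ = 0 ∨ 0 = 0
β ≡ (γ ∨ γ) = 1 ≡ 0 = 1
α ≡ β = 1 ≡ 1 = 1
β ≡ α = 1 ≡ 1 = 1
(α ≡ β) ≡ (β ≡ α) = 1 ≡ 1 = 1
(β ≡ (γ ∨ γ)) ∨ ((α ≡ β) ≡ (β ≡ α)) = 1 ∨ 1 = 1
¬α = ¬1 = 1
¬α ⊃ β = 1 ⊃ 1 = 1
(¬α ⊃ β) ⊃ α = 1 ⊃ 1 = 1
((β ≡ (γ ∨ γ)) ∨ ((α ≡ β) ≡ (β ≡ α))) ⊃ ((¬α ⊃ β) ⊃ α) = 1 ⊃ 1 = 1

1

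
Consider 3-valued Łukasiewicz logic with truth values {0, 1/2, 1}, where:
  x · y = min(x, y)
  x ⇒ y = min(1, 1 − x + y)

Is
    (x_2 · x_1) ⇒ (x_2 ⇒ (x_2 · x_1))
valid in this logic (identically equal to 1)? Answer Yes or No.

Yes

x_1 = 0, x_2 = 0 ↦ 1
x_1 = 0, x_2 = 1/2 ↦ 1
x_1 = 0, x_2 = 1 ↦ 1
x_1 = 1/2, x_2 = 0 ↦ 1
x_1 = 1/2, x_2 = 1/2 ↦ 1
x_1 = 1/2, x_2 = 1 ↦ 1
x_1 = 1, x_2 = 0 ↦ 1
x_1 = 1, x_2 = 1/2 ↦ 1
x_1 = 1, x_2 = 1 ↦ 1
Every assignment gives a value ≥ 1.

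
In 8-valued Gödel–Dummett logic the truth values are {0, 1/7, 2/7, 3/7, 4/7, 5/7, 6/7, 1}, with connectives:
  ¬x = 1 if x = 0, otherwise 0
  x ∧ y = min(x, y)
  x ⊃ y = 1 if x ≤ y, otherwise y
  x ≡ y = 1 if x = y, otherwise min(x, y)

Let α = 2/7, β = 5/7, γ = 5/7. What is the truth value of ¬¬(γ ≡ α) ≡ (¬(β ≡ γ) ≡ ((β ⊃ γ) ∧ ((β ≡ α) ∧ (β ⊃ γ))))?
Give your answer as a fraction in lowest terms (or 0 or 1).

0

γ ≡ α = 5/7 ≡ 2/7 = 2/7
¬(γ ≡ α) = ¬2/7 = 0
¬¬(γ ≡ α) = ¬0 = 1
β ≡ γ = 5/7 ≡ 5/7 = 1
¬(β ≡ γ) = ¬1 = 0
β ⊃ γ = 5/7 ⊃ 5/7 = 1
β ≡ α = 5/7 ≡ 2/7 = 2/7
β ⊃ γ = 5/7 ⊃ 5/7 = 1
(β ≡ α) ∧ (β ⊃ γ) = 2/7 ∧ 1 = 2/7
(β ⊃ γ) ∧ ((β ≡ α) ∧ (β ⊃ γ)) = 1 ∧ 2/7 = 2/7
¬(β ≡ γ) ≡ ((β ⊃ γ) ∧ ((β ≡ α) ∧ (β ⊃ γ))) = 0 ≡ 2/7 = 0
¬¬(γ ≡ α) ≡ (¬(β ≡ γ) ≡ ((β ⊃ γ) ∧ ((β ≡ α) ∧ (β ⊃ γ)))) = 1 ≡ 0 = 0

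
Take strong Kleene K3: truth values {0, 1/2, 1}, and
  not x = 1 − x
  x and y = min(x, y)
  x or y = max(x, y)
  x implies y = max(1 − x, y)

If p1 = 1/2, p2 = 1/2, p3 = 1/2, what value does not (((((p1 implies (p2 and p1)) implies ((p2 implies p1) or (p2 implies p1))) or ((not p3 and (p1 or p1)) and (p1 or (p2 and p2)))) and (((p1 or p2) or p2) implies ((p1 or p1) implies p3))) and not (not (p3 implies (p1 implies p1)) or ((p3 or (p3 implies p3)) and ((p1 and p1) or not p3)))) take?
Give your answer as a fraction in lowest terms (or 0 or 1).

1/2

p2 and p1 = 1/2 and 1/2 = 1/2
p1 implies (p2 and p1) = 1/2 implies 1/2 = 1/2
p2 implies p1 = 1/2 implies 1/2 = 1/2
p2 implies p1 = 1/2 implies 1/2 = 1/2
(p2 implies p1) or (p2 implies p1) = 1/2 or 1/2 = 1/2
(p1 implies (p2 and p1)) implies ((p2 implies p1) or (p2 implies p1)) = 1/2 implies 1/2 = 1/2
not p3 = not 1/2 = 1/2
p1 or p1 = 1/2 or 1/2 = 1/2
not p3 and (p1 or p1) = 1/2 and 1/2 = 1/2
p2 and p2 = 1/2 and 1/2 = 1/2
p1 or (p2 and p2) = 1/2 or 1/2 = 1/2
(not p3 and (p1 or p1)) and (p1 or (p2 and p2)) = 1/2 and 1/2 = 1/2
((p1 implies (p2 and p1)) implies ((p2 implies p1) or (p2 implies p1))) or ((not p3 and (p1 or p1)) and (p1 or (p2 and p2))) = 1/2 or 1/2 = 1/2
p1 or p2 = 1/2 or 1/2 = 1/2
(p1 or p2) or p2 = 1/2 or 1/2 = 1/2
p1 or p1 = 1/2 or 1/2 = 1/2
(p1 or p1) implies p3 = 1/2 implies 1/2 = 1/2
((p1 or p2) or p2) implies ((p1 or p1) implies p3) = 1/2 implies 1/2 = 1/2
(((p1 implies (p2 and p1)) implies ((p2 implies p1) or (p2 implies p1))) or ((not p3 and (p1 or p1)) and (p1 or (p2 and p2)))) and (((p1 or p2) or p2) implies ((p1 or p1) implies p3)) = 1/2 and 1/2 = 1/2
p1 implies p1 = 1/2 implies 1/2 = 1/2
p3 implies (p1 implies p1) = 1/2 implies 1/2 = 1/2
not (p3 implies (p1 implies p1)) = not 1/2 = 1/2
p3 implies p3 = 1/2 implies 1/2 = 1/2
p3 or (p3 implies p3) = 1/2 or 1/2 = 1/2
p1 and p1 = 1/2 and 1/2 = 1/2
not p3 = not 1/2 = 1/2
(p1 and p1) or not p3 = 1/2 or 1/2 = 1/2
(p3 or (p3 implies p3)) and ((p1 and p1) or not p3) = 1/2 and 1/2 = 1/2
not (p3 implies (p1 implies p1)) or ((p3 or (p3 implies p3)) and ((p1 and p1) or not p3)) = 1/2 or 1/2 = 1/2
not (not (p3 implies (p1 implies p1)) or ((p3 or (p3 implies p3)) and ((p1 and p1) or not p3))) = not 1/2 = 1/2
((((p1 implies (p2 and p1)) implies ((p2 implies p1) or (p2 implies p1))) or ((not p3 and (p1 or p1)) and (p1 or (p2 and p2)))) and (((p1 or p2) or p2) implies ((p1 or p1) implies p3))) and not (not (p3 implies (p1 implies p1)) or ((p3 or (p3 implies p3)) and ((p1 and p1) or not p3))) = 1/2 and 1/2 = 1/2
not (((((p1 implies (p2 and p1)) implies ((p2 implies p1) or (p2 implies p1))) or ((not p3 and (p1 or p1)) and (p1 or (p2 and p2)))) and (((p1 or p2) or p2) implies ((p1 or p1) implies p3))) and not (not (p3 implies (p1 implies p1)) or ((p3 or (p3 implies p3)) and ((p1 and p1) or not p3)))) = not 1/2 = 1/2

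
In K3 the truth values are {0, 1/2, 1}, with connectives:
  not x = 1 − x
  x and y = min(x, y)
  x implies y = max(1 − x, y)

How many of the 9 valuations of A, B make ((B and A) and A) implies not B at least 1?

5

A = 0, B = 0 ↦ 1  ≥
A = 0, B = 1/2 ↦ 1  ≥
A = 0, B = 1 ↦ 1  ≥
A = 1/2, B = 0 ↦ 1  ≥
A = 1/2, B = 1/2 ↦ 1/2  <
A = 1/2, B = 1 ↦ 1/2  <
A = 1, B = 0 ↦ 1  ≥
A = 1, B = 1/2 ↦ 1/2  <
A = 1, B = 1 ↦ 0  <
So 5 of the 9 assignments meet the threshold.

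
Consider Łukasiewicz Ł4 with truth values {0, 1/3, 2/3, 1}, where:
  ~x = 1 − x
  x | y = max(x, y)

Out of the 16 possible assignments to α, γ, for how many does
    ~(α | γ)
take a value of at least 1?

1

α = 0, γ = 0 ↦ 1  ≥
α = 0, γ = 1/3 ↦ 2/3  <
α = 0, γ = 2/3 ↦ 1/3  <
α = 0, γ = 1 ↦ 0  <
α = 1/3, γ = 0 ↦ 2/3  <
α = 1/3, γ = 1/3 ↦ 2/3  <
α = 1/3, γ = 2/3 ↦ 1/3  <
α = 1/3, γ = 1 ↦ 0  <
α = 2/3, γ = 0 ↦ 1/3  <
α = 2/3, γ = 1/3 ↦ 1/3  <
α = 2/3, γ = 2/3 ↦ 1/3  <
α = 2/3, γ = 1 ↦ 0  <
α = 1, γ = 0 ↦ 0  <
α = 1, γ = 1/3 ↦ 0  <
α = 1, γ = 2/3 ↦ 0  <
α = 1, γ = 1 ↦ 0  <
So 1 of the 16 assignments meets the threshold.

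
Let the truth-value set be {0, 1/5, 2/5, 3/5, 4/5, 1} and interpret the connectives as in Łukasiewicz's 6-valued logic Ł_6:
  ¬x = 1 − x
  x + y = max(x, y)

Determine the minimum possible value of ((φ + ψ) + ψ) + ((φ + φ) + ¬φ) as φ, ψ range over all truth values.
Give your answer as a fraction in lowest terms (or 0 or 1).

Take φ = 2/5, ψ = 0:
φ + ψ = 2/5 + 0 = 2/5
(φ + ψ) + ψ = 2/5 + 0 = 2/5
φ + φ = 2/5 + 2/5 = 2/5
¬φ = ¬2/5 = 3/5
(φ + φ) + ¬φ = 2/5 + 3/5 = 3/5
((φ + ψ) + ψ) + ((φ + φ) + ¬φ) = 2/5 + 3/5 = 3/5
No assignment yields a value below 3/5, so this is the minimum.

3/5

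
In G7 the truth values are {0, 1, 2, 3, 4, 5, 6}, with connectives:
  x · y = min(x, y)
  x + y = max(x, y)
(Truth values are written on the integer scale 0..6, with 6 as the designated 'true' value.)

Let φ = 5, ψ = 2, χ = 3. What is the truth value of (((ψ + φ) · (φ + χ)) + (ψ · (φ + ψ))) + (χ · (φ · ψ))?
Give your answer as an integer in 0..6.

5

ψ + φ = 2 + 5 = 5
φ + χ = 5 + 3 = 5
(ψ + φ) · (φ + χ) = 5 · 5 = 5
φ + ψ = 5 + 2 = 5
ψ · (φ + ψ) = 2 · 5 = 2
((ψ + φ) · (φ + χ)) + (ψ · (φ + ψ)) = 5 + 2 = 5
φ · ψ = 5 · 2 = 2
χ · (φ · ψ) = 3 · 2 = 2
(((ψ + φ) · (φ + χ)) + (ψ · (φ + ψ))) + (χ · (φ · ψ)) = 5 + 2 = 5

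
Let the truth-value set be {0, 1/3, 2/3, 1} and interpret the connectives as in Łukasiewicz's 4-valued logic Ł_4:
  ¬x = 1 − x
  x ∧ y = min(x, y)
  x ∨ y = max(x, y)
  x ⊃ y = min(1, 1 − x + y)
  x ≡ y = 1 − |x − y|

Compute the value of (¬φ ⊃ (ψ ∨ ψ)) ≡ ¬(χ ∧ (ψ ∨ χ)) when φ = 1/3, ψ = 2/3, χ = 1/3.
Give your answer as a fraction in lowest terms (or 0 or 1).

¬φ = ¬1/3 = 2/3
ψ ∨ ψ = 2/3 ∨ 2/3 = 2/3
¬φ ⊃ (ψ ∨ ψ) = 2/3 ⊃ 2/3 = 1
ψ ∨ χ = 2/3 ∨ 1/3 = 2/3
χ ∧ (ψ ∨ χ) = 1/3 ∧ 2/3 = 1/3
¬(χ ∧ (ψ ∨ χ)) = ¬1/3 = 2/3
(¬φ ⊃ (ψ ∨ ψ)) ≡ ¬(χ ∧ (ψ ∨ χ)) = 1 ≡ 2/3 = 2/3

2/3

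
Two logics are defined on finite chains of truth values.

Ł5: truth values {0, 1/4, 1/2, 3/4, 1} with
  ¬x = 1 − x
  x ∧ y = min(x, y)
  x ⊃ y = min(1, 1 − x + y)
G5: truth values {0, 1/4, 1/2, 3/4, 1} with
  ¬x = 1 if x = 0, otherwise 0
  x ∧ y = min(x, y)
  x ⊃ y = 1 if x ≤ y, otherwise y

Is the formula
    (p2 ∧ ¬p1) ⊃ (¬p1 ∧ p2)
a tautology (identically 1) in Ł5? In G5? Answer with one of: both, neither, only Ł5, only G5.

In Ł5: every assignment gives 1 — tautology.
In G5: every assignment gives 1 — tautology.

both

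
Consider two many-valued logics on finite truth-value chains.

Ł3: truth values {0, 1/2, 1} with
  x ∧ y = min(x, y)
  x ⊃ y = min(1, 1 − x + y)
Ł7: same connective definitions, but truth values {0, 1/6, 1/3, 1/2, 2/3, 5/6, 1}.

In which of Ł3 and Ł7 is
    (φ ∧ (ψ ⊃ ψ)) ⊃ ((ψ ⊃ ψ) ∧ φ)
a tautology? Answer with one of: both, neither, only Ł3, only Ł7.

In Ł3: every assignment gives 1 — tautology.
In Ł7: every assignment gives 1 — tautology.

both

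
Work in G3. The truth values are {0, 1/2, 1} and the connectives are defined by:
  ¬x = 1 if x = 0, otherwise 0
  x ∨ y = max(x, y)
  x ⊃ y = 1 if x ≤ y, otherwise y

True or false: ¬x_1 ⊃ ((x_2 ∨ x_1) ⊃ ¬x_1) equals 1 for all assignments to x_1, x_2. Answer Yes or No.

Yes

x_1 = 0, x_2 = 0 ↦ 1
x_1 = 0, x_2 = 1/2 ↦ 1
x_1 = 0, x_2 = 1 ↦ 1
x_1 = 1/2, x_2 = 0 ↦ 1
x_1 = 1/2, x_2 = 1/2 ↦ 1
x_1 = 1/2, x_2 = 1 ↦ 1
x_1 = 1, x_2 = 0 ↦ 1
x_1 = 1, x_2 = 1/2 ↦ 1
x_1 = 1, x_2 = 1 ↦ 1
Every assignment gives a value ≥ 1.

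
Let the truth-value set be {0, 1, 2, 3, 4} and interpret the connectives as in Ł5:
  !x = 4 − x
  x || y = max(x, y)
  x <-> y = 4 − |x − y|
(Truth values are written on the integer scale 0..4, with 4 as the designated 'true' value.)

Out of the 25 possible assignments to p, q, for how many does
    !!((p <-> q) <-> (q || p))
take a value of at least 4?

5

value 4: 5 assignments (counts)
value 3: 7 assignments
value 2: 7 assignments
value 1: 3 assignments
value 0: 3 assignments
So 5 of the 25 assignments meet the threshold.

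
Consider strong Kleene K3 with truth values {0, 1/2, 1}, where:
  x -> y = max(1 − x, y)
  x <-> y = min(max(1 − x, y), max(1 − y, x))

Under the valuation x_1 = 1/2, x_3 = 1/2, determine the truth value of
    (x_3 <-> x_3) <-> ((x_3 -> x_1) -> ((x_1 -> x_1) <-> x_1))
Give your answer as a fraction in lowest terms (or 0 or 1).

1/2

x_3 <-> x_3 = 1/2 <-> 1/2 = 1/2
x_3 -> x_1 = 1/2 -> 1/2 = 1/2
x_1 -> x_1 = 1/2 -> 1/2 = 1/2
(x_1 -> x_1) <-> x_1 = 1/2 <-> 1/2 = 1/2
(x_3 -> x_1) -> ((x_1 -> x_1) <-> x_1) = 1/2 -> 1/2 = 1/2
(x_3 <-> x_3) <-> ((x_3 -> x_1) -> ((x_1 -> x_1) <-> x_1)) = 1/2 <-> 1/2 = 1/2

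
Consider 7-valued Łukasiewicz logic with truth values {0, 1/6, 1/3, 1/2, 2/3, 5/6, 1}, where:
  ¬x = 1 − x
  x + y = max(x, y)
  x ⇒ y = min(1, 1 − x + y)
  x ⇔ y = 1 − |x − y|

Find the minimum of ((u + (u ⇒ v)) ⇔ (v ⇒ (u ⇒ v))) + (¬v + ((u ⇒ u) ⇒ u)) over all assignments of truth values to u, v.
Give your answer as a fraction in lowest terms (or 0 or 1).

Take u = 2/3, v = 1/3:
u ⇒ v = 2/3 ⇒ 1/3 = 2/3
u + (u ⇒ v) = 2/3 + 2/3 = 2/3
u ⇒ v = 2/3 ⇒ 1/3 = 2/3
v ⇒ (u ⇒ v) = 1/3 ⇒ 2/3 = 1
(u + (u ⇒ v)) ⇔ (v ⇒ (u ⇒ v)) = 2/3 ⇔ 1 = 2/3
¬v = ¬1/3 = 2/3
u ⇒ u = 2/3 ⇒ 2/3 = 1
(u ⇒ u) ⇒ u = 1 ⇒ 2/3 = 2/3
¬v + ((u ⇒ u) ⇒ u) = 2/3 + 2/3 = 2/3
((u + (u ⇒ v)) ⇔ (v ⇒ (u ⇒ v))) + (¬v + ((u ⇒ u) ⇒ u)) = 2/3 + 2/3 = 2/3
No assignment yields a value below 2/3, so this is the minimum.

2/3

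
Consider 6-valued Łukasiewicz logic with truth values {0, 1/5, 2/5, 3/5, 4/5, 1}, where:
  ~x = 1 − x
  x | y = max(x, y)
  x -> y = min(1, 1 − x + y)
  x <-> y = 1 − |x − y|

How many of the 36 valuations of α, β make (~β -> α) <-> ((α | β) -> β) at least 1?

value 1: 12 assignments (counts)
value 4/5: 10 assignments
value 3/5: 4 assignments
value 2/5: 6 assignments
value 1/5: 2 assignments
value 0: 2 assignments
So 12 of the 36 assignments meet the threshold.

12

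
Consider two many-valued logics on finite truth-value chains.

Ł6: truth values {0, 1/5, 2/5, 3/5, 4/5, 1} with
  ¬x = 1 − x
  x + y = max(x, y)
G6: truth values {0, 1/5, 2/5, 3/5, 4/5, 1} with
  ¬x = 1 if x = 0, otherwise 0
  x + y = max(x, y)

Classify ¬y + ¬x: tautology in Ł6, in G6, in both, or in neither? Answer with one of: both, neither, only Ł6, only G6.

In Ł6: at x = 1/5, y = 1/5 the value is 4/5 — not a tautology.
In G6: at x = 1/5, y = 1/5 the value is 0 — not a tautology.

neither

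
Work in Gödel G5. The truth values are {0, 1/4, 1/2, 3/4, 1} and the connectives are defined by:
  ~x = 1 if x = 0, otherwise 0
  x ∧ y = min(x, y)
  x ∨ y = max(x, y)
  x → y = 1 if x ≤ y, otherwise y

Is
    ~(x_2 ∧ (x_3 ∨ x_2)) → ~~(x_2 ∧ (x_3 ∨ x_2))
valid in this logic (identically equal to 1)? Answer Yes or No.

No

Counterexample: take x_2 = 0, x_3 = 0.
x_3 ∨ x_2 = 0 ∨ 0 = 0
x_2 ∧ (x_3 ∨ x_2) = 0 ∧ 0 = 0
~(x_2 ∧ (x_3 ∨ x_2)) = ~0 = 1
~(x_2 ∧ (x_3 ∨ x_2)) = ~0 = 1
~~(x_2 ∧ (x_3 ∨ x_2)) = ~1 = 0
~(x_2 ∧ (x_3 ∨ x_2)) → ~~(x_2 ∧ (x_3 ∨ x_2)) = 1 → 0 = 0
This gives 0 ≠ 1.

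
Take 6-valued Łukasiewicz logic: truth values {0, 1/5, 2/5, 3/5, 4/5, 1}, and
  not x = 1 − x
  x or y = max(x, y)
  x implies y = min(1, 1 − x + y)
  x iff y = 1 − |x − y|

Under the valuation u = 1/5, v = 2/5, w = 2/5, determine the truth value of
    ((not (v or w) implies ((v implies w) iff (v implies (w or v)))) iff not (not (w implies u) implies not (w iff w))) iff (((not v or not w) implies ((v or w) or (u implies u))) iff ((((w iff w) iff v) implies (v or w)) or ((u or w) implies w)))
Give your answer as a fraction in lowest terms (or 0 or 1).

1/5

v or w = 2/5 or 2/5 = 2/5
not (v or w) = not 2/5 = 3/5
v implies w = 2/5 implies 2/5 = 1
w or v = 2/5 or 2/5 = 2/5
v implies (w or v) = 2/5 implies 2/5 = 1
(v implies w) iff (v implies (w or v)) = 1 iff 1 = 1
not (v or w) implies ((v implies w) iff (v implies (w or v))) = 3/5 implies 1 = 1
w implies u = 2/5 implies 1/5 = 4/5
not (w implies u) = not 4/5 = 1/5
w iff w = 2/5 iff 2/5 = 1
not (w iff w) = not 1 = 0
not (w implies u) implies not (w iff w) = 1/5 implies 0 = 4/5
not (not (w implies u) implies not (w iff w)) = not 4/5 = 1/5
(not (v or w) implies ((v implies w) iff (v implies (w or v)))) iff not (not (w implies u) implies not (w iff w)) = 1 iff 1/5 = 1/5
not v = not 2/5 = 3/5
not w = not 2/5 = 3/5
not v or not w = 3/5 or 3/5 = 3/5
v or w = 2/5 or 2/5 = 2/5
u implies u = 1/5 implies 1/5 = 1
(v or w) or (u implies u) = 2/5 or 1 = 1
(not v or not w) implies ((v or w) or (u implies u)) = 3/5 implies 1 = 1
w iff w = 2/5 iff 2/5 = 1
(w iff w) iff v = 1 iff 2/5 = 2/5
v or w = 2/5 or 2/5 = 2/5
((w iff w) iff v) implies (v or w) = 2/5 implies 2/5 = 1
u or w = 1/5 or 2/5 = 2/5
(u or w) implies w = 2/5 implies 2/5 = 1
(((w iff w) iff v) implies (v or w)) or ((u or w) implies w) = 1 or 1 = 1
((not v or not w) implies ((v or w) or (u implies u))) iff ((((w iff w) iff v) implies (v or w)) or ((u or w) implies w)) = 1 iff 1 = 1
((not (v or w) implies ((v implies w) iff (v implies (w or v)))) iff not (not (w implies u) implies not (w iff w))) iff (((not v or not w) implies ((v or w) or (u implies u))) iff ((((w iff w) iff v) implies (v or w)) or ((u or w) implies w))) = 1/5 iff 1 = 1/5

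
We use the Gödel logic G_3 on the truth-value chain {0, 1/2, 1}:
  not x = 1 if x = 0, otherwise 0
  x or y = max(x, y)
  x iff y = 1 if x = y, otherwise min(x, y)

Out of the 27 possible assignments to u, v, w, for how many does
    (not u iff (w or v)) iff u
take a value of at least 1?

2

value 1: 2 assignments (counts)
value 1/2: 1 assignment
value 0: 24 assignments
So 2 of the 27 assignments meet the threshold.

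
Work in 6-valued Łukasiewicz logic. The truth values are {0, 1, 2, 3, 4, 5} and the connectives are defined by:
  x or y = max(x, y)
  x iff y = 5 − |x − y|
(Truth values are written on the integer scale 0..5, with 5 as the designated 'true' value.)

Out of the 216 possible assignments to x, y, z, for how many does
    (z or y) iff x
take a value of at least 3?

value 5: 36 assignments (counts)
value 4: 60 assignments (counts)
value 3: 48 assignments (counts)
value 2: 36 assignments
value 1: 24 assignments
value 0: 12 assignments
So 144 of the 216 assignments meet the threshold.

144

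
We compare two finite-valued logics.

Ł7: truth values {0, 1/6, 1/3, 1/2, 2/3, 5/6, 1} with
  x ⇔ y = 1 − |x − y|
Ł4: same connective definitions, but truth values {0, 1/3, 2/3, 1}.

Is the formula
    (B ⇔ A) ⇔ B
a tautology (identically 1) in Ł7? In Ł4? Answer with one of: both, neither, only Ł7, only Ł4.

neither

In Ł7: at A = 0, B = 0 the value is 0 — not a tautology.
In Ł4: at A = 0, B = 0 the value is 0 — not a tautology.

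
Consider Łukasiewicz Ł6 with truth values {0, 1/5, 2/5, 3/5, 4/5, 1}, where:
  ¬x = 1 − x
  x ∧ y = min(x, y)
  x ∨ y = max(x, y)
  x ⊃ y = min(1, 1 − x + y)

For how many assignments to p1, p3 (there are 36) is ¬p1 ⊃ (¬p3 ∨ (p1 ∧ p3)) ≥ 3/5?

31

value 1: 24 assignments (counts)
value 4/5: 5 assignments (counts)
value 3/5: 2 assignments (counts)
value 2/5: 3 assignments
value 1/5: 1 assignment
value 0: 1 assignment
So 31 of the 36 assignments meet the threshold.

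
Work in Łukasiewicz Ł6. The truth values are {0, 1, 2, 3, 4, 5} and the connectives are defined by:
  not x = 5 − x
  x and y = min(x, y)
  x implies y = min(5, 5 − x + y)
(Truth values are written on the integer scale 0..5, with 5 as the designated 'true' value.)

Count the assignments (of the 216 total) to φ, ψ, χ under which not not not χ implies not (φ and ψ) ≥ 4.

value 5: 161 assignments (counts)
value 4: 25 assignments (counts)
value 3: 16 assignments
value 2: 9 assignments
value 1: 4 assignments
value 0: 1 assignment
So 186 of the 216 assignments meet the threshold.

186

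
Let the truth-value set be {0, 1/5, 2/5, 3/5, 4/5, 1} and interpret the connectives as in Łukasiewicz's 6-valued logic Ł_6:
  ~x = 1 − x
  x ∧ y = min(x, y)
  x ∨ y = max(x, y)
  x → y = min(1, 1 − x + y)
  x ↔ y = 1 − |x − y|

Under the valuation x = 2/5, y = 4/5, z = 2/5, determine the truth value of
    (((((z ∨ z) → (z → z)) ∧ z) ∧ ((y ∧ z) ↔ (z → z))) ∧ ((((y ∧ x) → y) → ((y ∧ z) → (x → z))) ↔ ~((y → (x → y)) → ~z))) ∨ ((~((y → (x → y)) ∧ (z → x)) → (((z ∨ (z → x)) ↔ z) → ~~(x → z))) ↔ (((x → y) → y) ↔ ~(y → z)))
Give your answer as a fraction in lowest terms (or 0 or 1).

3/5

z ∨ z = 2/5 ∨ 2/5 = 2/5
z → z = 2/5 → 2/5 = 1
(z ∨ z) → (z → z) = 2/5 → 1 = 1
((z ∨ z) → (z → z)) ∧ z = 1 ∧ 2/5 = 2/5
y ∧ z = 4/5 ∧ 2/5 = 2/5
z → z = 2/5 → 2/5 = 1
(y ∧ z) ↔ (z → z) = 2/5 ↔ 1 = 2/5
(((z ∨ z) → (z → z)) ∧ z) ∧ ((y ∧ z) ↔ (z → z)) = 2/5 ∧ 2/5 = 2/5
y ∧ x = 4/5 ∧ 2/5 = 2/5
(y ∧ x) → y = 2/5 → 4/5 = 1
y ∧ z = 4/5 ∧ 2/5 = 2/5
x → z = 2/5 → 2/5 = 1
(y ∧ z) → (x → z) = 2/5 → 1 = 1
((y ∧ x) → y) → ((y ∧ z) → (x → z)) = 1 → 1 = 1
x → y = 2/5 → 4/5 = 1
y → (x → y) = 4/5 → 1 = 1
~z = ~2/5 = 3/5
(y → (x → y)) → ~z = 1 → 3/5 = 3/5
~((y → (x → y)) → ~z) = ~3/5 = 2/5
(((y ∧ x) → y) → ((y ∧ z) → (x → z))) ↔ ~((y → (x → y)) → ~z) = 1 ↔ 2/5 = 2/5
((((z ∨ z) → (z → z)) ∧ z) ∧ ((y ∧ z) ↔ (z → z))) ∧ ((((y ∧ x) → y) → ((y ∧ z) → (x → z))) ↔ ~((y → (x → y)) → ~z)) = 2/5 ∧ 2/5 = 2/5
x → y = 2/5 → 4/5 = 1
y → (x → y) = 4/5 → 1 = 1
z → x = 2/5 → 2/5 = 1
(y → (x → y)) ∧ (z → x) = 1 ∧ 1 = 1
~((y → (x → y)) ∧ (z → x)) = ~1 = 0
z → x = 2/5 → 2/5 = 1
z ∨ (z → x) = 2/5 ∨ 1 = 1
(z ∨ (z → x)) ↔ z = 1 ↔ 2/5 = 2/5
x → z = 2/5 → 2/5 = 1
~(x → z) = ~1 = 0
~~(x → z) = ~0 = 1
((z ∨ (z → x)) ↔ z) → ~~(x → z) = 2/5 → 1 = 1
~((y → (x → y)) ∧ (z → x)) → (((z ∨ (z → x)) ↔ z) → ~~(x → z)) = 0 → 1 = 1
x → y = 2/5 → 4/5 = 1
(x → y) → y = 1 → 4/5 = 4/5
y → z = 4/5 → 2/5 = 3/5
~(y → z) = ~3/5 = 2/5
((x → y) → y) ↔ ~(y → z) = 4/5 ↔ 2/5 = 3/5
(~((y → (x → y)) ∧ (z → x)) → (((z ∨ (z → x)) ↔ z) → ~~(x → z))) ↔ (((x → y) → y) ↔ ~(y → z)) = 1 ↔ 3/5 = 3/5
(((((z ∨ z) → (z → z)) ∧ z) ∧ ((y ∧ z) ↔ (z → z))) ∧ ((((y ∧ x) → y) → ((y ∧ z) → (x → z))) ↔ ~((y → (x → y)) → ~z))) ∨ ((~((y → (x → y)) ∧ (z → x)) → (((z ∨ (z → x)) ↔ z) → ~~(x → z))) ↔ (((x → y) → y) ↔ ~(y → z))) = 2/5 ∨ 3/5 = 3/5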